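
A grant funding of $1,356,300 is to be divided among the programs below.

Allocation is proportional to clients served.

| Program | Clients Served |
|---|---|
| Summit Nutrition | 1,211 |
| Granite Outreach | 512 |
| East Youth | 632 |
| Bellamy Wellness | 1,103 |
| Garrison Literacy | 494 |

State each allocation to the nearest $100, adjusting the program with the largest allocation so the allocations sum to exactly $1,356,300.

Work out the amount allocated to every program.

Combined clients served = 3,952.
Unrounded shares: Summit Nutrition 1,211/3,952 × $1,356,300 = 415,607.11; Granite Outreach 512/3,952 × $1,356,300 = 175,714.98; East Youth 632/3,952 × $1,356,300 = 216,898.18; Bellamy Wellness 1,103/3,952 × $1,356,300 = 378,542.23; Garrison Literacy 494/3,952 × $1,356,300 = 169,537.50.
After rounding ($100): Summit Nutrition $415,600; Granite Outreach $175,700; East Youth $216,900; Bellamy Wellness $378,500; Garrison Literacy $169,500. Sum = $1,356,200.
Difference $1,356,300 − $1,356,200 = +$100 applied to largest allocation (Summit Nutrition): Summit Nutrition becomes $415,700.

Summit Nutrition: $415,700 | Granite Outreach: $175,700 | East Youth: $216,900 | Bellamy Wellness: $378,500 | Garrison Literacy: $169,500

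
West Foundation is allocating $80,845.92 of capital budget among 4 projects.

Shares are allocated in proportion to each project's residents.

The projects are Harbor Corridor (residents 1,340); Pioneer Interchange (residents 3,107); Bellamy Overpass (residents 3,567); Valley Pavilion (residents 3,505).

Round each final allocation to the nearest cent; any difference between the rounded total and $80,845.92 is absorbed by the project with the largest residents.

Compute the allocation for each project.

Harbor Corridor: $9,404.77 · Pioneer Interchange: $21,806.43 · Bellamy Overpass: $25,034.93 · Valley Pavilion: $24,599.79

Total residents = 1,340 + 3,107 + 3,567 + 3,505 = 11,519.
Unrounded shares: Harbor Corridor 9,404.7689; Pioneer Interchange 21,806.4305; Bellamy Overpass 25,034.9333; Valley Pavilion 24,599.7873.
Rounded to nearest cent: Harbor Corridor $9,404.77; Pioneer Interchange $21,806.43; Bellamy Overpass $25,034.93; Valley Pavilion $24,599.79. Sum = $80,845.92.
Rounded total matches; no reconciliation needed.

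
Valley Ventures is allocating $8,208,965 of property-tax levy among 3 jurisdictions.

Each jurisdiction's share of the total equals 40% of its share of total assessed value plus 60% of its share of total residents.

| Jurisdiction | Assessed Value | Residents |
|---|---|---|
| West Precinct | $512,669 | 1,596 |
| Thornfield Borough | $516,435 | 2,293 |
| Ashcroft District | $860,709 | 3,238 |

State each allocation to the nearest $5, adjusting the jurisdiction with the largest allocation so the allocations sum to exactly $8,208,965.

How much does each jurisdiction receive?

West Precinct: $1,993,745; Thornfield Borough: $2,481,980; Ashcroft District: $3,733,240

Totals — assessed value 1,889,813, residents 7,127.
Blended shares (40% assessed value + 60% residents): West Precinct 0.2429; Thornfield Borough 0.3023; Ashcroft District 0.4548.
Raw shares: West Precinct 1,993,747.42; Thornfield Borough 2,481,978.75; Ashcroft District 3,733,238.84.
After rounding ($5): West Precinct $1,993,745; Thornfield Borough $2,481,980; Ashcroft District $3,733,240. Sum = $8,208,965.
Sum already equals the total — no adjustment.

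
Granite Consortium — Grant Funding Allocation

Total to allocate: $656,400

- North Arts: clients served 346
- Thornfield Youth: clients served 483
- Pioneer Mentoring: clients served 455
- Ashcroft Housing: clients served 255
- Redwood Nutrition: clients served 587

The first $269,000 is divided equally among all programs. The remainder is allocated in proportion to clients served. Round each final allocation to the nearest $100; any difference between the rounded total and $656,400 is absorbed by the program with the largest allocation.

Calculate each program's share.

North Arts: $116,800 | Thornfield Youth: $141,800 | Pioneer Mentoring: $136,700 | Ashcroft Housing: $100,300 | Redwood Nutrition: $160,800

$269,000 shared equally gives $53,800 per program.
Remainder $387,400 by clients served (total 2,126): North Arts 63,048.17 → $63,000; Thornfield Youth 88,012.32 → $88,000; Pioneer Mentoring 82,910.16 → $82,900; Ashcroft Housing 46,466.13 → $46,500; Redwood Nutrition 106,963.22 → $107,000.
Totals: North Arts $53,800 + $63,000 = $116,800; Thornfield Youth $53,800 + $88,000 = $141,800; Pioneer Mentoring $53,800 + $82,900 = $136,700; Ashcroft Housing $53,800 + $46,500 = $100,300; Redwood Nutrition $53,800 + $107,000 = $160,800.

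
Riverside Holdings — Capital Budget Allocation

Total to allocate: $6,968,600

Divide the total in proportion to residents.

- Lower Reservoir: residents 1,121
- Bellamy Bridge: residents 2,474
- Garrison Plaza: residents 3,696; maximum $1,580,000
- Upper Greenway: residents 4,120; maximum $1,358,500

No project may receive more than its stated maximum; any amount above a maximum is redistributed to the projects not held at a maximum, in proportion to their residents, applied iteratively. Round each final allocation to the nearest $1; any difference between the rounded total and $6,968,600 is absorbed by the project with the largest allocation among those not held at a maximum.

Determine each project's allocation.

Lower Reservoir: $1,256,674 · Bellamy Bridge: $2,773,426 · Garrison Plaza: $1,580,000 · Upper Greenway: $1,358,500

Sum of residents: 11,411.
Pro-rata shares before constraints: Lower Reservoir 684,585.10; Bellamy Bridge 1,510,850.62; Garrison Plaza 2,257,115.56; Upper Greenway 2,516,048.72.
Capped: Garrison Plaza ($1,580,000), Upper Greenway ($1,358,500); balance $4,030,100 reallocated over remaining residents 3,595.
Remaining shares: Lower Reservoir 1,256,673.74 → $1,256,674; Bellamy Bridge 2,773,426.26 → $2,773,426.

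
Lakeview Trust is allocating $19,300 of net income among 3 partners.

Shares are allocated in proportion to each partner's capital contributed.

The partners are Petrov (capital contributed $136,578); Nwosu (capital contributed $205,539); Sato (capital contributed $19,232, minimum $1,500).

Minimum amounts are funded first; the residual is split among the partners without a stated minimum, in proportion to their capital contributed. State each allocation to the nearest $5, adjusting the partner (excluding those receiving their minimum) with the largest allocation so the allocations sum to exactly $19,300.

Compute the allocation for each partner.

Petrov: $7,105 · Nwosu: $10,695 · Sato: $1,500

Minimums first: Sato $1,500. Remaining pool $17,800.
Remaining pool split over remaining capital contributed 342,117: Petrov 7,106.01 → $7,105; Nwosu 10,693.99 → $10,695.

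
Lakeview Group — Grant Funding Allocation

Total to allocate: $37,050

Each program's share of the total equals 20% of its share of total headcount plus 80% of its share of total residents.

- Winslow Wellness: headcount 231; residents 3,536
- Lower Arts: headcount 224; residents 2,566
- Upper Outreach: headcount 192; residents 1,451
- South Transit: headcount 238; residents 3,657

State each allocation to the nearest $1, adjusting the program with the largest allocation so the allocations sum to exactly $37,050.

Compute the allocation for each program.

Headcount total 885; residents total 11,210.
Combined weights (20% headcount + 80% residents): Winslow Wellness 0.3045; Lower Arts 0.2337; Upper Outreach 0.1469; South Transit 0.3148.
Unrounded shares: Winslow Wellness 11,283.56; Lower Arts 8,660.20; Upper Outreach 5,444.14; South Transit 11,662.10.
At nearest $1: Winslow Wellness $11,284; Lower Arts $8,660; Upper Outreach $5,444; South Transit $11,662. Sum = $37,050.
Sum already equals the total — no adjustment.

Winslow Wellness: $11,284; Lower Arts: $8,660; Upper Outreach: $5,444; South Transit: $11,662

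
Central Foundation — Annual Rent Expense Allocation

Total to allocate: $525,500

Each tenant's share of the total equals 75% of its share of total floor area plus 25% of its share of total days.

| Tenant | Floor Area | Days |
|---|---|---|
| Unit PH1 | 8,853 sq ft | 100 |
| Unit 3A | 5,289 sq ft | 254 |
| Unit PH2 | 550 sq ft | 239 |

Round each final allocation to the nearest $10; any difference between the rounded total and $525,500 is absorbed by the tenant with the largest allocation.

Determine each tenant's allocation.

Floor area total 14,692; days total 593.
Composite weights (75% floor area + 25% days): Unit PH1 0.4941; Unit 3A 0.3771; Unit PH2 0.1288.
Unrounded shares: Unit PH1 259,643.32; Unit 3A 198,153.70; Unit PH2 67,702.98.
Rounded to nearest $10: Unit PH1 $259,640; Unit 3A $198,150; Unit PH2 $67,700. Sum = $525,490.
Difference $525,500 − $525,490 = +$10 applied to largest allocation (Unit PH1): Unit PH1 becomes $259,650.

Unit PH1: $259,650; Unit 3A: $198,150; Unit PH2: $67,700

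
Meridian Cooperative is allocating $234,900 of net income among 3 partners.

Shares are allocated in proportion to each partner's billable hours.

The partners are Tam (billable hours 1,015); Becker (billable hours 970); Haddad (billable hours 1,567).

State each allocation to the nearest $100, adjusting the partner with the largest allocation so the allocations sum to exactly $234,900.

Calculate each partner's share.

Total billable hours = 3,552.
Proportional shares: Tam 1,015/3,552 × $234,900 = 67,123.73; Becker 970/3,552 × $234,900 = 64,147.80; Haddad 1,567/3,552 × $234,900 = 103,628.46.
Rounded to nearest $100: Tam $67,100; Becker $64,100; Haddad $103,600. Sum = $234,800.
Difference $234,900 − $234,800 = +$100 applied to largest allocation (Haddad): Haddad becomes $103,700.

Tam: $67,100 · Becker: $64,100 · Haddad: $103,700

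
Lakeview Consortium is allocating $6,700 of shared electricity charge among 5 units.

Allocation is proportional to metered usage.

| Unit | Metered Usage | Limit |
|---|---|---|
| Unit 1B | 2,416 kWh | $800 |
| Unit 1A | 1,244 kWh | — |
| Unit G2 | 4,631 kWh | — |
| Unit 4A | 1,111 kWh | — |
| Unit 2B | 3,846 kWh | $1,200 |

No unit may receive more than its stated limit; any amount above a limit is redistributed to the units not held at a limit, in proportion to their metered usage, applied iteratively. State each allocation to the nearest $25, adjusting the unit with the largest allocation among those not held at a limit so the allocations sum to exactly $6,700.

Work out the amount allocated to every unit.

Total metered usage = 13,248.
Pro-rata shares before constraints: Unit 1B 1,221.86; Unit 1A 629.14; Unit G2 2,342.07; Unit 4A 561.87; Unit 2B 1,945.06.
Capped: Unit 1B ($800), Unit 2B ($1,200); balance $4,700 reallocated over remaining metered usage 6,986.
Shares after redistribution: Unit 1A 836.93 → $825; Unit G2 3,115.62 → $3,125; Unit 4A 747.45 → $750.

Unit 1B: $800; Unit 1A: $825; Unit G2: $3,125; Unit 4A: $750; Unit 2B: $1,200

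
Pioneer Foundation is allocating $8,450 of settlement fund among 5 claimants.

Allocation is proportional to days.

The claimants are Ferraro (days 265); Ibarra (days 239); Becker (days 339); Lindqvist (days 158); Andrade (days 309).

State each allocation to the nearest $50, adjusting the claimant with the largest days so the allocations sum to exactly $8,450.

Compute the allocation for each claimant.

Days total: 265 + 239 + 339 + 158 + 309 = 1,310.
Proportional shares: Ferraro 1,709.35; Ibarra 1,541.64; Becker 2,186.68; Lindqvist 1,019.16; Andrade 1,993.17.
After rounding ($50): Ferraro $1,700; Ibarra $1,550; Becker $2,200; Lindqvist $1,000; Andrade $2,000. Sum = $8,450.
No rounding difference to absorb.

Ferraro: $1,700 | Ibarra: $1,550 | Becker: $2,200 | Lindqvist: $1,000 | Andrade: $2,000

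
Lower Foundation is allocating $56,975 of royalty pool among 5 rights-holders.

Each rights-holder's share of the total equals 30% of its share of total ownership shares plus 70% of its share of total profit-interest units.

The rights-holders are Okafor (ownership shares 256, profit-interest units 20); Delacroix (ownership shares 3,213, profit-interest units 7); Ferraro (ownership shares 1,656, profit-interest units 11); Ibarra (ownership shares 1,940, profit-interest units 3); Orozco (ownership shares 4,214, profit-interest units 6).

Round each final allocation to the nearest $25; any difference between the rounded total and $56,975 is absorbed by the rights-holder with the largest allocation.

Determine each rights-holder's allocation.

Totals — ownership shares 11,279, profit-interest units 47.
Blended shares (30% ownership shares + 70% profit-interest units): Okafor 0.3047; Delacroix 0.1897; Ferraro 0.2079; Ibarra 0.0963; Orozco 0.2014.
Proportional shares: Okafor 17,359.23; Delacroix 10,809.01; Ferraro 11,843.75; Ibarra 5,485.62; Orozco 11,477.39.
Rounded to nearest $25: Okafor $17,350; Delacroix $10,800; Ferraro $11,850; Ibarra $5,475; Orozco $11,475. Sum = $56,950.
Difference $56,975 − $56,950 = +$25 applied to largest allocation (Okafor): Okafor becomes $17,375.

Okafor: $17,375; Delacroix: $10,800; Ferraro: $11,850; Ibarra: $5,475; Orozco: $11,475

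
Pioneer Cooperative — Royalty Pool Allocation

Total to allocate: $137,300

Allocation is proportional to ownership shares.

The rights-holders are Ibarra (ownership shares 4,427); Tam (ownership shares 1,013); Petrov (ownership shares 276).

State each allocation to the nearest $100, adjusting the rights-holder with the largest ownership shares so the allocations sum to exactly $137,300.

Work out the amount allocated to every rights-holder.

Total ownership shares = 5,716.
Proportional shares: Ibarra 4,427/5,716 × $137,300 = 106,337.84; Tam 1,013/5,716 × $137,300 = 24,332.56; Petrov 276/5,716 × $137,300 = 6,629.60.
Rounded to nearest $100: Ibarra $106,300; Tam $24,300; Petrov $6,600. Sum = $137,200.
Difference $137,300 − $137,200 = +$100 applied to largest ownership shares (Ibarra): Ibarra becomes $106,400.

Ibarra: $106,400; Tam: $24,300; Petrov: $6,600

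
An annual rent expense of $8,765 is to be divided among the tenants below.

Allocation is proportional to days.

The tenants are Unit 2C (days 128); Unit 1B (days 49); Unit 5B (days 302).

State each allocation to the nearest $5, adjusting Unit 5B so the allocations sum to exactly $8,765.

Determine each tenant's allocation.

Unit 2C: $2,340; Unit 1B: $895; Unit 5B: $5,530

Sum of days: 479.
Proportional shares: Unit 2C 128/479 × $8,765 = 2,342.21; Unit 1B 49/479 × $8,765 = 896.63; Unit 5B 302/479 × $8,765 = 5,526.16.
At nearest $5: Unit 2C $2,340; Unit 1B $895; Unit 5B $5,525. Sum = $8,760.
Difference $8,765 − $8,760 = +$5 applied to Unit 5B: Unit 5B becomes $5,530.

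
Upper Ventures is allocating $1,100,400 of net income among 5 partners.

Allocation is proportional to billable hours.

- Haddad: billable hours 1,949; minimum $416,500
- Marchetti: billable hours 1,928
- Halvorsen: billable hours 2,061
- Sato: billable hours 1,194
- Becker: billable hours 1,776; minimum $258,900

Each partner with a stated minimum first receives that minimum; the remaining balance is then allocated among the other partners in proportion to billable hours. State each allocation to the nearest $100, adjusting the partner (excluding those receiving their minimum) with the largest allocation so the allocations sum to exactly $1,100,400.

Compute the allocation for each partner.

Haddad: $416,500 | Marchetti: $158,100 | Halvorsen: $169,000 | Sato: $97,900 | Becker: $258,900

Minimums first: Haddad $416,500; Becker $258,900. Remaining pool $425,000.
Remaining pool split over remaining billable hours 5,183: Marchetti 158,093.77 → $158,100; Halvorsen 168,999.61 → $169,000; Sato 97,906.62 → $97,900.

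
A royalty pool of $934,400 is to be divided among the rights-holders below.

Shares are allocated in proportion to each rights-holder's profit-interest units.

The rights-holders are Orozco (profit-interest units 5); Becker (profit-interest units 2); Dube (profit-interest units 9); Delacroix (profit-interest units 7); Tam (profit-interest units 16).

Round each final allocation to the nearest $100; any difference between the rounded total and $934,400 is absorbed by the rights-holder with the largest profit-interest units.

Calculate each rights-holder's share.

Combined profit-interest units = 5 + 2 + 9 + 7 + 16 = 39.
Proportional shares: Orozco 119,794.87; Becker 47,917.95; Dube 215,630.77; Delacroix 167,712.82; Tam 383,343.59.
After rounding ($100): Orozco $119,800; Becker $47,900; Dube $215,600; Delacroix $167,700; Tam $383,300. Sum = $934,300.
Difference $934,400 − $934,300 = +$100 applied to largest profit-interest units (Tam): Tam becomes $383,400.

Orozco: $119,800 · Becker: $47,900 · Dube: $215,600 · Delacroix: $167,700 · Tam: $383,400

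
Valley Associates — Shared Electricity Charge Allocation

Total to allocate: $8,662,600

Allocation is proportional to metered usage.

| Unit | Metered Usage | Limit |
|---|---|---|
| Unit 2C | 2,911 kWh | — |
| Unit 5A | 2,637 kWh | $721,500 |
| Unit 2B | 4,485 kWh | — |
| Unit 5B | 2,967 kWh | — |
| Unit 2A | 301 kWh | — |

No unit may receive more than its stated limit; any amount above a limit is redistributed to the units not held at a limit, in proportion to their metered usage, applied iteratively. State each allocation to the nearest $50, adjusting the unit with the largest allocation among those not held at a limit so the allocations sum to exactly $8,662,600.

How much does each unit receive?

Sum of metered usage: 13,301.
Unconstrained shares: Unit 2C 1,895,859.60; Unit 5A 1,717,410.44; Unit 2B 2,920,965.42; Unit 5B 1,932,330.97; Unit 2A 196,033.58.
Cap binds for Unit 5A ($721,500); balance $7,941,100 reallocated over remaining metered usage 10,664.
Redistributed shares: Unit 2C 2,167,717.75 → $2,167,700; Unit 2B 3,339,819.35 → $3,339,800; Unit 5B 2,209,418.95 → $2,209,400; Unit 2A 224,143.95 → $224,150.
Rounding difference +$50 applied to Unit 2B → $3,339,850.

Unit 2C: $2,167,700 · Unit 5A: $721,500 · Unit 2B: $3,339,850 · Unit 5B: $2,209,400 · Unit 2A: $224,150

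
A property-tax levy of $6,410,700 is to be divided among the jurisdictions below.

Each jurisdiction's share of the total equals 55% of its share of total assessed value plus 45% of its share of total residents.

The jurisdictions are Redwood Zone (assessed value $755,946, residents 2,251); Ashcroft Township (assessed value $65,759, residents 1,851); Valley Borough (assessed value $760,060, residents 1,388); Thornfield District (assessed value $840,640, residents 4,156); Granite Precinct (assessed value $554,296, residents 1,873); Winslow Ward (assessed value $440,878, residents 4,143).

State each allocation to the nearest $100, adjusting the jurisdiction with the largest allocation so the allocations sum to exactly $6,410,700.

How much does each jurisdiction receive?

Redwood Zone: $1,194,500; Ashcroft Township: $408,800; Valley Borough: $1,039,800; Thornfield District: $1,632,700; Granite Precinct: $916,900; Winslow Ward: $1,218,000

Totals — assessed value 3,417,579, residents 15,662.
Combined weights (55% assessed value + 45% residents): Redwood Zone 0.1863; Ashcroft Township 0.0638; Valley Borough 0.1622; Thornfield District 0.2547; Granite Precinct 0.1430; Winslow Ward 0.1900.
Proportional shares: Redwood Zone 1,194,518.75; Ashcroft Township 408,782.34; Valley Borough 1,039,805.44; Thornfield District 1,632,782.52; Granite Precinct 916,853.72; Winslow Ward 1,217,957.23.
At nearest $100: Redwood Zone $1,194,500; Ashcroft Township $408,800; Valley Borough $1,039,800; Thornfield District $1,632,800; Granite Precinct $916,900; Winslow Ward $1,218,000. Sum = $6,410,800.
Difference $6,410,700 − $6,410,800 = −$100 applied to largest allocation (Thornfield District): Thornfield District becomes $1,632,700.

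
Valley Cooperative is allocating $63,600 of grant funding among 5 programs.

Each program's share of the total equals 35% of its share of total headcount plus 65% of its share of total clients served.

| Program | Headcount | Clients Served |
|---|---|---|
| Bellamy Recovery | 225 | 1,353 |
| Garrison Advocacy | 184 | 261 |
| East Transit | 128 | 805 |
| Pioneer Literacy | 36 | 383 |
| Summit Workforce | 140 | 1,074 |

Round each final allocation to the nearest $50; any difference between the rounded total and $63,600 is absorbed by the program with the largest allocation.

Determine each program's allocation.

Headcount total 713; clients served total 3,876.
Blended shares (35% headcount + 65% clients served): Bellamy Recovery 0.3373; Garrison Advocacy 0.1341; East Transit 0.1978; Pioneer Literacy 0.0819; Summit Workforce 0.2488.
Proportional shares: Bellamy Recovery 21,455.15; Garrison Advocacy 8,528.25; East Transit 12,582.02; Pioneer Literacy 5,208.87; Summit Workforce 15,825.72.
Rounded to nearest $50: Bellamy Recovery $21,450; Garrison Advocacy $8,550; East Transit $12,600; Pioneer Literacy $5,200; Summit Workforce $15,850. Sum = $63,650.
Difference $63,600 − $63,650 = −$50 applied to largest allocation (Bellamy Recovery): Bellamy Recovery becomes $21,400.

Bellamy Recovery: $21,400 · Garrison Advocacy: $8,550 · East Transit: $12,600 · Pioneer Literacy: $5,200 · Summit Workforce: $15,850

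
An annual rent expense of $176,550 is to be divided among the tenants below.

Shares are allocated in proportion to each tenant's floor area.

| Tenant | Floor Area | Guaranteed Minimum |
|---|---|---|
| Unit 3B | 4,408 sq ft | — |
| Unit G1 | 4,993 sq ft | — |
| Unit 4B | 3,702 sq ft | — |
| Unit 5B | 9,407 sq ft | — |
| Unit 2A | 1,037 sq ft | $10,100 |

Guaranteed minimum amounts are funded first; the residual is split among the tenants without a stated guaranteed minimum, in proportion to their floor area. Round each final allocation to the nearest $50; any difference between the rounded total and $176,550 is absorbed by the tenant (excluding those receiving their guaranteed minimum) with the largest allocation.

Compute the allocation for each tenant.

Guaranteed amounts: Unit 2A $10,100. Residual $166,450.
Residual split over remaining floor area 22,510: Unit 3B 32,594.92 → $32,600; Unit G1 36,920.70 → $36,900; Unit 4B 27,374.41 → $27,350; Unit 5B 69,559.98 → $69,550.
Rounding difference +$50 applied to Unit 5B → $69,600.

Unit 3B: $32,600 | Unit G1: $36,900 | Unit 4B: $27,350 | Unit 5B: $69,600 | Unit 2A: $10,100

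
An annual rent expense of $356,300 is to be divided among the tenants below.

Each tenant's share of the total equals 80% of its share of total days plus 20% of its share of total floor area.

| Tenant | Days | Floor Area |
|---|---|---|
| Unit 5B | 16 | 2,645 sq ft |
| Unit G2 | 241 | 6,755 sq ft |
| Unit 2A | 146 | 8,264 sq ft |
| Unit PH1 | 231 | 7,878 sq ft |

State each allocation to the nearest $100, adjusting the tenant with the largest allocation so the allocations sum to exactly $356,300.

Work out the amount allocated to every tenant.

Unit 5B: $14,600 · Unit G2: $127,200 · Unit 2A: $88,700 · Unit PH1: $125,800

Totals — days 634, floor area 25,542.
Combined weights (80% days + 20% floor area): Unit 5B 0.0409; Unit G2 0.3570; Unit 2A 0.2489; Unit PH1 0.3532.
Pro-rata amounts: Unit 5B 14,572.76; Unit G2 127,197.04; Unit 2A 88,695.98; Unit PH1 125,834.22.
Rounded to nearest $100: Unit 5B $14,600; Unit G2 $127,200; Unit 2A $88,700; Unit PH1 $125,800. Sum = $356,300.
Rounded total matches; no reconciliation needed.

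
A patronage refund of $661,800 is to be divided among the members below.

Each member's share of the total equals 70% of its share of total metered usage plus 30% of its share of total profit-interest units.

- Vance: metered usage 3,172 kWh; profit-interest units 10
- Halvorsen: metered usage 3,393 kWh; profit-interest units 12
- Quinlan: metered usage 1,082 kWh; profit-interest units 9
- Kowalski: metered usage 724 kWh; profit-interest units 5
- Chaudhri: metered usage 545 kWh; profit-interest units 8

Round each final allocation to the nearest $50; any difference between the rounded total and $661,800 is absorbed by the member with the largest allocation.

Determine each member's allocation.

Totals — metered usage 8,916, profit-interest units 44.
Composite weights (70% metered usage + 30% profit-interest units): Vance 0.3172; Halvorsen 0.3482; Quinlan 0.1463; Kowalski 0.0909; Chaudhri 0.0973.
Pro-rata amounts: Vance 209,934.38; Halvorsen 230,441.71; Quinlan 96,829.31; Kowalski 60,179.16; Chaudhri 64,415.44.
Rounded to nearest $50: Vance $209,950; Halvorsen $230,450; Quinlan $96,850; Kowalski $60,200; Chaudhri $64,400. Sum = $661,850.
Difference $661,800 − $661,850 = −$50 applied to largest allocation (Halvorsen): Halvorsen becomes $230,400.

Vance: $209,950; Halvorsen: $230,400; Quinlan: $96,850; Kowalski: $60,200; Chaudhri: $64,400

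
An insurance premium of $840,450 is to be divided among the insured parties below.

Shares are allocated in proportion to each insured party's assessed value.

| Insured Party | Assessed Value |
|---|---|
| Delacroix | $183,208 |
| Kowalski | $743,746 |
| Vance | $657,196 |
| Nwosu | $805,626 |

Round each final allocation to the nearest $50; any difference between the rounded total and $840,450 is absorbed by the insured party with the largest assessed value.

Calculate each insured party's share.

Delacroix: $64,450 · Kowalski: $261,550 · Vance: $231,150 · Nwosu: $283,300

Assessed value total: 2,389,776.
Pro-rata amounts: Delacroix 183,208/2,389,776 × $840,450 = 64,431.63; Kowalski 743,746/2,389,776 × $840,450 = 261,564.82; Vance 657,196/2,389,776 × $840,450 = 231,126.42; Nwosu 805,626/2,389,776 × $840,450 = 283,327.13.
After rounding ($50): Delacroix $64,450; Kowalski $261,550; Vance $231,150; Nwosu $283,350. Sum = $840,500.
Difference $840,450 − $840,500 = −$50 applied to largest assessed value (Nwosu): Nwosu becomes $283,300.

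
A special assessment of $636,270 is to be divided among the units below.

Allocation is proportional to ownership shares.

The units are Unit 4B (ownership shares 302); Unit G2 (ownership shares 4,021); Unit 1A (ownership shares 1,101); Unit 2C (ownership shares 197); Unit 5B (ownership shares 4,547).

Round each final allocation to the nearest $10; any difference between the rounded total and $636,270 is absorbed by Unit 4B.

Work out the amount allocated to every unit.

Unit 4B: $18,890 · Unit G2: $251,620 · Unit 1A: $68,900 · Unit 2C: $12,330 · Unit 5B: $284,530

Ownership shares total: 10,168.
Pro-rata amounts: Unit 4B 302/10,168 × $636,270 = 18,897.87; Unit G2 4,021/10,168 × $636,270 = 251,617.00; Unit 1A 1,101/10,168 × $636,270 = 68,895.88; Unit 2C 197/10,168 × $636,270 = 12,327.42; Unit 5B 4,547/10,168 × $636,270 = 284,531.83.
At nearest $10: Unit 4B $18,900; Unit G2 $251,620; Unit 1A $68,900; Unit 2C $12,330; Unit 5B $284,530. Sum = $636,280.
Difference $636,270 − $636,280 = −$10 applied to Unit 4B: Unit 4B becomes $18,890.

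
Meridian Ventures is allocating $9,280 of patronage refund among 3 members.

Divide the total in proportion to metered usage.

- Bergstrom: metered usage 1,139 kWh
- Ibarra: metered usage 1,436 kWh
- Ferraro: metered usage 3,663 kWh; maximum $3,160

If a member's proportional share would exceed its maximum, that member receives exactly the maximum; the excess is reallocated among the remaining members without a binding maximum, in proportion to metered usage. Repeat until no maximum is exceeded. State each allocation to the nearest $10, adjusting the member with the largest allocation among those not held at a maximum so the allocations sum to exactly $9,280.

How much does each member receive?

Bergstrom: $2,710 · Ibarra: $3,410 · Ferraro: $3,160

Total metered usage = 6,238.
Proportional shares (ignoring caps): Bergstrom 1,694.44; Ibarra 2,136.27; Ferraro 5,449.29.
Capped: Ferraro ($3,160); balance $6,120 reallocated over remaining metered usage 2,575.
Shares after redistribution: Bergstrom 2,707.06 → $2,710; Ibarra 3,412.94 → $3,410.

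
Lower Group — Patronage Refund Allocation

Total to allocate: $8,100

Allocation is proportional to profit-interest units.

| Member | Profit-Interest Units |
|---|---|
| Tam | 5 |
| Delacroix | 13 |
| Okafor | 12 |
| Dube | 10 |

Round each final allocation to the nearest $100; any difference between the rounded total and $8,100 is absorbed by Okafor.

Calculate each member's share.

Tam: $1,000; Delacroix: $2,600; Okafor: $2,500; Dube: $2,000

Total profit-interest units = 40.
Unrounded shares: Tam 5/40 × $8,100 = 1,012.50; Delacroix 13/40 × $8,100 = 2,632.50; Okafor 12/40 × $8,100 = 2,430.00; Dube 10/40 × $8,100 = 2,025.00.
After rounding ($100): Tam $1,000; Delacroix $2,600; Okafor $2,400; Dube $2,000. Sum = $8,000.
Difference $8,100 − $8,000 = +$100 applied to Okafor: Okafor becomes $2,500.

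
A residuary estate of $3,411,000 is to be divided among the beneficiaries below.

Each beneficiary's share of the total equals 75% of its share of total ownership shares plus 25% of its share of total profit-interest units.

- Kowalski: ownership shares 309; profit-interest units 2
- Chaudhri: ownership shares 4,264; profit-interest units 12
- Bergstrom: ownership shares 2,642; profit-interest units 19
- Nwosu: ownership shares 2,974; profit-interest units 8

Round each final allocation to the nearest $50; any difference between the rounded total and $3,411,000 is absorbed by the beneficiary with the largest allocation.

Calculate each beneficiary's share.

Totals — ownership shares 10,189, profit-interest units 41.
Combined weights (75% ownership shares + 25% profit-interest units): Kowalski 0.0349; Chaudhri 0.3870; Bergstrom 0.3103; Nwosu 0.2677.
Unrounded shares: Kowalski 119,181.16; Chaudhri 1,320,188.76; Bergstrom 1,058,529.12; Nwosu 913,100.96.
At nearest $50: Kowalski $119,200; Chaudhri $1,320,200; Bergstrom $1,058,550; Nwosu $913,100. Sum = $3,411,050.
Difference $3,411,000 − $3,411,050 = −$50 applied to largest allocation (Chaudhri): Chaudhri becomes $1,320,150.

Kowalski: $119,200; Chaudhri: $1,320,150; Bergstrom: $1,058,550; Nwosu: $913,100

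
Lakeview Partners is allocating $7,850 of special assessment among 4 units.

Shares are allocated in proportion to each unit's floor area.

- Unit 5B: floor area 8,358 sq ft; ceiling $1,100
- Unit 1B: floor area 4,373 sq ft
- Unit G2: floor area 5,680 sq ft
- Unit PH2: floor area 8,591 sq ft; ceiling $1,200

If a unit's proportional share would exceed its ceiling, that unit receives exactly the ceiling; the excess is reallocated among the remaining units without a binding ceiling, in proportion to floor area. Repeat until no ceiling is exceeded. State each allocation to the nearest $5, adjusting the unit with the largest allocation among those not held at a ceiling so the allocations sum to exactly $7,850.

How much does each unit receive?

Unit 5B: $1,100; Unit 1B: $2,415; Unit G2: $3,135; Unit PH2: $1,200

Floor area total: 27,002.
Pro-rata shares before constraints: Unit 5B 2,429.83; Unit 1B 1,271.32; Unit G2 1,651.29; Unit PH2 2,497.57.
Cap binds for Unit 5B ($1,100), Unit PH2 ($1,200); residual $5,550 reallocated over remaining floor area 10,053.
Remaining shares: Unit 1B 2,414.22 → $2,415; Unit G2 3,135.78 → $3,135.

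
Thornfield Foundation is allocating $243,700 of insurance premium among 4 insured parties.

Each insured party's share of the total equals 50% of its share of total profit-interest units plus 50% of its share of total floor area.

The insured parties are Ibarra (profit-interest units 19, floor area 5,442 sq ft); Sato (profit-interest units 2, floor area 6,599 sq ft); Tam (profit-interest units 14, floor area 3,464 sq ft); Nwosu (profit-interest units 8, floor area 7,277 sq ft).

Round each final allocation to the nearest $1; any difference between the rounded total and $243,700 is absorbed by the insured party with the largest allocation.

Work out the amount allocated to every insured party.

Ibarra: $82,948 · Sato: $40,962 · Tam: $58,199 · Nwosu: $61,591

Profit-interest units total 43; floor area total 22,782.
Combined weights (50% profit-interest units + 50% floor area): Ibarra 0.3404; Sato 0.1681; Tam 0.2388; Nwosu 0.2527.
Raw shares: Ibarra 82,947.35; Sato 40,962.33; Tam 58,199.37; Nwosu 61,590.95.
After rounding ($1): Ibarra $82,947; Sato $40,962; Tam $58,199; Nwosu $61,591. Sum = $243,699.
Difference $243,700 − $243,699 = +$1 applied to largest allocation (Ibarra): Ibarra becomes $82,948.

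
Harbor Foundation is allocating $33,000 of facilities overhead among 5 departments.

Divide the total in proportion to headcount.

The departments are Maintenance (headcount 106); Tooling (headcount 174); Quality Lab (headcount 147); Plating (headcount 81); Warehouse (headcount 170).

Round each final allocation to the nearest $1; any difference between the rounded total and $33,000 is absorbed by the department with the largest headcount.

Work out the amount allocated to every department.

Maintenance: $5,159 | Tooling: $8,470 | Quality Lab: $7,155 | Plating: $3,942 | Warehouse: $8,274

Headcount total: 678.
Proportional shares: Maintenance 106/678 × $33,000 = 5,159.29; Tooling 174/678 × $33,000 = 8,469.03; Quality Lab 147/678 × $33,000 = 7,154.87; Plating 81/678 × $33,000 = 3,942.48; Warehouse 170/678 × $33,000 = 8,274.34.
Rounded to nearest $1: Maintenance $5,159; Tooling $8,469; Quality Lab $7,155; Plating $3,942; Warehouse $8,274. Sum = $32,999.
Difference $33,000 − $32,999 = +$1 applied to largest headcount (Tooling): Tooling becomes $8,470.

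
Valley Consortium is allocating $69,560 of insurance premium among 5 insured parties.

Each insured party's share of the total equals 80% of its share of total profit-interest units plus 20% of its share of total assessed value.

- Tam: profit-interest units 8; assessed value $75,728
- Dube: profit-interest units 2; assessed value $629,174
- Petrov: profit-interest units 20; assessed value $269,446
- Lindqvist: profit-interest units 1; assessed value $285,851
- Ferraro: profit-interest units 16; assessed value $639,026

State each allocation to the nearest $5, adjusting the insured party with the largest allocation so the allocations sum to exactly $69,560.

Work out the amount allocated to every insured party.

Totals — profit-interest units 47, assessed value 1,899,225.
Composite weights (80% profit-interest units + 20% assessed value): Tam 0.1441; Dube 0.1003; Petrov 0.3688; Lindqvist 0.0471; Ferraro 0.3396.
Proportional shares: Tam 10,026.71; Dube 6,976.76; Petrov 25,653.72; Lindqvist 3,277.89; Ferraro 23,624.92.
Rounded to nearest $5: Tam $10,025; Dube $6,975; Petrov $25,655; Lindqvist $3,280; Ferraro $23,625. Sum = $69,560.
Sum already equals the total — no adjustment.

Tam: $10,025 | Dube: $6,975 | Petrov: $25,655 | Lindqvist: $3,280 | Ferraro: $23,625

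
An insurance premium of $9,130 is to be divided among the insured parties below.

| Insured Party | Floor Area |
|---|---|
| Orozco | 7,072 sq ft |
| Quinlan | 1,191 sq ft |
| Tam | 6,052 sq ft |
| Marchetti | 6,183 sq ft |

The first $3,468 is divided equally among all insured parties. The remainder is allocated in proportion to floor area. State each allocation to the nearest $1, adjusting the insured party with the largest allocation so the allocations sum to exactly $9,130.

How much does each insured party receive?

Orozco: $2,820 · Quinlan: $1,196 · Tam: $2,539 · Marchetti: $2,575

Equal tier: $3,468 ÷ 4 = $867 apiece.
Remainder $5,662 by floor area (total 20,498): Orozco 1,953.44 → $1,953; Quinlan 328.98 → $329; Tam 1,671.70 → $1,672; Marchetti 1,707.88 → $1,708.
Totals: Orozco $867 + $1,953 = $2,820; Quinlan $867 + $329 = $1,196; Tam $867 + $1,672 = $2,539; Marchetti $867 + $1,708 = $2,575.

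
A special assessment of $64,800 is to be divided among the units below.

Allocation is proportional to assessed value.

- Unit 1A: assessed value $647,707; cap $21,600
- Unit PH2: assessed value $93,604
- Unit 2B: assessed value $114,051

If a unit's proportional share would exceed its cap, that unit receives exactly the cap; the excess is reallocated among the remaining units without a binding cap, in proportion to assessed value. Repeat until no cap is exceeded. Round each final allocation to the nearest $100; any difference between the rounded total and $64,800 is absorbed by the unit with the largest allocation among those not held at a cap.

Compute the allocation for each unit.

Unit 1A: $21,600 | Unit PH2: $19,500 | Unit 2B: $23,700

Total assessed value = 855,362.
Unconstrained shares: Unit 1A 49,068.60; Unit PH2 7,091.20; Unit 2B 8,640.21.
Cap binds for Unit 1A ($21,600); residual $43,200 reallocated over remaining assessed value 207,655.
Remaining shares: Unit PH2 19,473.13 → $19,500; Unit 2B 23,726.87 → $23,700.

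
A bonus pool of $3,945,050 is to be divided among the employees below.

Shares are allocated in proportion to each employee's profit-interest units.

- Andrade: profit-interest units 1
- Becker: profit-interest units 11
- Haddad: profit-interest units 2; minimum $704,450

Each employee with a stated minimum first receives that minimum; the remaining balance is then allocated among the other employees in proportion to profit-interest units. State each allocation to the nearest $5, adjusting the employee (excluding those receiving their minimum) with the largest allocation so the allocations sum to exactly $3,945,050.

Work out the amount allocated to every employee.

Andrade: $270,050 · Becker: $2,970,550 · Haddad: $704,450

Minimums first: Haddad $704,450. Residual $3,240,600.
Residual split over remaining profit-interest units 12: Andrade 270,050.00 → $270,050; Becker 2,970,550.00 → $2,970,550.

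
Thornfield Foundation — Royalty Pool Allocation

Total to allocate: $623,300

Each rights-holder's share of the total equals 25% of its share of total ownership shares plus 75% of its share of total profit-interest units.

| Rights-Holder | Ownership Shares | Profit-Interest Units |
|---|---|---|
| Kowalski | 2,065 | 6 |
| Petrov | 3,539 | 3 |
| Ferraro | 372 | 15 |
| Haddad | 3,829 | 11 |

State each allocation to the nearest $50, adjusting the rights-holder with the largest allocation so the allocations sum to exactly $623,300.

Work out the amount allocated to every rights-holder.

Totals — ownership shares 9,805, profit-interest units 35.
Combined weights (25% ownership shares + 75% profit-interest units): Kowalski 0.1812; Petrov 0.1545; Ferraro 0.3309; Haddad 0.3333.
Pro-rata amounts: Kowalski 112,956.38; Petrov 96,312.50; Ferraro 206,258.40; Haddad 207,772.72.
At nearest $50: Kowalski $112,950; Petrov $96,300; Ferraro $206,250; Haddad $207,750. Sum = $623,250.
Difference $623,300 − $623,250 = +$50 applied to largest allocation (Haddad): Haddad becomes $207,800.

Kowalski: $112,950 · Petrov: $96,300 · Ferraro: $206,250 · Haddad: $207,800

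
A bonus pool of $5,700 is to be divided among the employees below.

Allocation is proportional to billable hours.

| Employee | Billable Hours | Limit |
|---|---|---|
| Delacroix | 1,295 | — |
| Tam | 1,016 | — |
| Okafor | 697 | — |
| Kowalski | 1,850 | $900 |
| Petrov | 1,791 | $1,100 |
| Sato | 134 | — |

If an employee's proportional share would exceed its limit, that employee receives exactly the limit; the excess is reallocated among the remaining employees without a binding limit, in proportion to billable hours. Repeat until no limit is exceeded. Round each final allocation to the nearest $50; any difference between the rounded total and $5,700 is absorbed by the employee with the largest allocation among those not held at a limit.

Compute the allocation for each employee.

Delacroix: $1,550; Tam: $1,200; Okafor: $800; Kowalski: $900; Petrov: $1,100; Sato: $150

Total billable hours = 6,783.
Pro-rata shares before constraints: Delacroix 1,088.24; Tam 853.78; Okafor 585.71; Kowalski 1,554.62; Petrov 1,505.04; Sato 112.61.
Capped: Kowalski ($900), Petrov ($1,100); residual $3,700 reallocated over remaining billable hours 3,142.
Shares after redistribution: Delacroix 1,524.98 → $1,500; Tam 1,196.44 → $1,200; Okafor 820.78 → $800; Sato 157.80 → $150.
Rounding difference +$50 applied to Delacroix → $1,550.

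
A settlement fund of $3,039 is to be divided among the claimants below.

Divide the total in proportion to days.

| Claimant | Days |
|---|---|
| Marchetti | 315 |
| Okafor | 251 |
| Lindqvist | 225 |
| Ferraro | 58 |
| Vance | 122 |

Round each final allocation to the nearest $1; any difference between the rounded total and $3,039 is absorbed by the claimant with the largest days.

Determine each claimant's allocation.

Combined days = 315 + 251 + 225 + 58 + 122 = 971.
Raw shares: Marchetti 985.88; Okafor 785.57; Lindqvist 704.20; Ferraro 181.53; Vance 381.83.
After rounding ($1): Marchetti $986; Okafor $786; Lindqvist $704; Ferraro $182; Vance $382. Sum = $3,040.
Difference $3,039 − $3,040 = −$1 applied to largest days (Marchetti): Marchetti becomes $985.

Marchetti: $985 | Okafor: $786 | Lindqvist: $704 | Ferraro: $182 | Vance: $382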